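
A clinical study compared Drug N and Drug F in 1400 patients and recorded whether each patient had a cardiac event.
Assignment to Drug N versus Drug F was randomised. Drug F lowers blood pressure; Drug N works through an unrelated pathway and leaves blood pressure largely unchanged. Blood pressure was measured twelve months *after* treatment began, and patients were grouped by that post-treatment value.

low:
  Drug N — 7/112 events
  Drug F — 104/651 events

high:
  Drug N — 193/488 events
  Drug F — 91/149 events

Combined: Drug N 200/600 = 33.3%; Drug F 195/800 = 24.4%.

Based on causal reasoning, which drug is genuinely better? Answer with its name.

The stratified and pooled comparisons disagree (Drug N wins within each blood pressure; Drug F wins overall), so the answer turns on the causal role of blood pressure.
Blood pressure here is a post-treatment variable shaped by the drug; conditioning on it would introduce bias rather than remove it. The overall comparison is the causal one.
Pooled: Drug N 33.3% vs Drug F 24.4%; Drug F is lower overall.

Drug F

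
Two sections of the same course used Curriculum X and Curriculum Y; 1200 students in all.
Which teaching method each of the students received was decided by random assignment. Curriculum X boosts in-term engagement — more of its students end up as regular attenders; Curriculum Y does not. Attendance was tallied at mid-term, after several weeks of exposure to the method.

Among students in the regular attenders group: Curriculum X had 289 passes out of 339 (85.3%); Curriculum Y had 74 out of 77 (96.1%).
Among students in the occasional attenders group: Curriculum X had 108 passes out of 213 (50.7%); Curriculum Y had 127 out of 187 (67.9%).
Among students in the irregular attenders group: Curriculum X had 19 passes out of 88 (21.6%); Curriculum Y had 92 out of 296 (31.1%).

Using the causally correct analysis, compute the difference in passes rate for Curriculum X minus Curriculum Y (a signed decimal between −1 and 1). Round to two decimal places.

+0.13

The mid-term attendance-specific comparison favours Curriculum Y throughout, but the pooled figures favour Curriculum X. The question is whether to condition on mid-term attendance.
Mid-term attendance lies on the pathway teaching method → mid-term attendance → outcome, so adjusting for it blocks the indirect effect. For the total causal effect of teaching method, use the unadjusted pooled rates.
The causal difference is the pooled difference: 0.650 − 0.523 = +0.127.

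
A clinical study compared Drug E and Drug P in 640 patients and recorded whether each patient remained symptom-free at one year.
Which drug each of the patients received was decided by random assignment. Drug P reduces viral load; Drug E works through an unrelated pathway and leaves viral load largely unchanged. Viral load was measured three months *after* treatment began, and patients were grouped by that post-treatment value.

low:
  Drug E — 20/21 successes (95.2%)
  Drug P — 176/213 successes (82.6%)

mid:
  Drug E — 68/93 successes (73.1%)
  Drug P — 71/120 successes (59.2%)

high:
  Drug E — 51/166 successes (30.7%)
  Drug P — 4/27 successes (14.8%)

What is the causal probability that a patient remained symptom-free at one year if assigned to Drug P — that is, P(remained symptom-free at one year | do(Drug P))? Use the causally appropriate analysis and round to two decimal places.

0.70

Because the drug influences viral load, viral load is a post-treatment mediator, not a confounder. Stratifying on it would bias the estimate; the causal effect is the crude pooled difference.
So P(outcome | do(Drug P)) is just the pooled rate for Drug P: 251/360 = 0.697.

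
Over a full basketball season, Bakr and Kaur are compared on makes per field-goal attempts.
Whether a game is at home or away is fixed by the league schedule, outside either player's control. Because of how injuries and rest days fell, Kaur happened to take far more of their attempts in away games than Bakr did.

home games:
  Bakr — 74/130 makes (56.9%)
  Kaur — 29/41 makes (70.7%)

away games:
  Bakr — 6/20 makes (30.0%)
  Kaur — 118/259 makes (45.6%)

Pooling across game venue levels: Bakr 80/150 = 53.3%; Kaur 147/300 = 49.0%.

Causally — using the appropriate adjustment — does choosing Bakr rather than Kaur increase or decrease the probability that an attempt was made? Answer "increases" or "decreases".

decreases

Within every game venue level Kaur has the higher rate, yet pooled Bakr does — Simpson's reversal.
Game venue differs across players for reasons unrelated to any effect of the player itself, and it separately predicts the outcome — a classic confounder. We must compare within game venue levels.
Within each level — home games: 56.9% vs 70.7%; away games: 30.0% vs 45.6% — Kaur is higher every time.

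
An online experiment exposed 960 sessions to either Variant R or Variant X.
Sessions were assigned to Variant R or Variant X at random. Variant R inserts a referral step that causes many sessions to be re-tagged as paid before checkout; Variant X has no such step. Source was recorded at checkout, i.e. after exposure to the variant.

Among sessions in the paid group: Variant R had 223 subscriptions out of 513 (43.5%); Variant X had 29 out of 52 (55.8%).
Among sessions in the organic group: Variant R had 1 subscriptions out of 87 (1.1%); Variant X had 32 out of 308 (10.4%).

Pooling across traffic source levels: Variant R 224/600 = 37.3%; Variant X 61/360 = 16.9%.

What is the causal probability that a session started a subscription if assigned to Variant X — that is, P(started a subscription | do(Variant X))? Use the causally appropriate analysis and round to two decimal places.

Traffic source lies on the pathway variant → traffic source → outcome, so adjusting for it blocks the indirect effect. For the total causal effect of variant, use the unadjusted pooled rates.
So P(outcome | do(Variant X)) is just the pooled rate for Variant X: 61/360 = 0.169.

0.17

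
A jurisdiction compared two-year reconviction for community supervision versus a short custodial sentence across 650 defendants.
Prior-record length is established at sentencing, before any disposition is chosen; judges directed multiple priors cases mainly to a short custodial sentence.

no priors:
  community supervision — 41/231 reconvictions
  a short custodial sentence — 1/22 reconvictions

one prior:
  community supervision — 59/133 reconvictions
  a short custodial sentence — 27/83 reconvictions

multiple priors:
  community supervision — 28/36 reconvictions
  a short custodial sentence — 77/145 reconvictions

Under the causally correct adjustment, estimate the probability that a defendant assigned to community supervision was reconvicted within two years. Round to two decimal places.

0.43

Within every prior-record length level a short custodial sentence has the lower rate, yet pooled community supervision does — Simpson's reversal.
Prior-record length satisfies the back-door criterion: it is not a descendant of the disposition, and it blocks the spurious path from disposition to outcome. Adjusting for it (i.e., using the within-prior-record length rates) gives the causal effect.
Standardising community supervision to the population prior-record length mix: 0.389·41/231 + 0.332·59/133 + 0.278·28/36 = 0.433.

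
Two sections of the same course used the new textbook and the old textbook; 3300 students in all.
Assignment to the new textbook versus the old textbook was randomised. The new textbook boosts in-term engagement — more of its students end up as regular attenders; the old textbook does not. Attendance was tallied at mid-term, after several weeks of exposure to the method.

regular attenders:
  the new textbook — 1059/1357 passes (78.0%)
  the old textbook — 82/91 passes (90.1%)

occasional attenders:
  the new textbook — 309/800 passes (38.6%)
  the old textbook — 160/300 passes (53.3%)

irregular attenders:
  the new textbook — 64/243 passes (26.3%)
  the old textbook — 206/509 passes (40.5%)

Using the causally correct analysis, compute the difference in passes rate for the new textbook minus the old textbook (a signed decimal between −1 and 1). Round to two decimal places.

Stratifying would compare teaching methods among students the teaching methods themselves sorted into mid-term attendance groups — a form of selection on an intermediate. The unconditioned pooled rates give the total causal effect.
The causal difference is the pooled difference: 0.597 − 0.498 = +0.099.

+0.10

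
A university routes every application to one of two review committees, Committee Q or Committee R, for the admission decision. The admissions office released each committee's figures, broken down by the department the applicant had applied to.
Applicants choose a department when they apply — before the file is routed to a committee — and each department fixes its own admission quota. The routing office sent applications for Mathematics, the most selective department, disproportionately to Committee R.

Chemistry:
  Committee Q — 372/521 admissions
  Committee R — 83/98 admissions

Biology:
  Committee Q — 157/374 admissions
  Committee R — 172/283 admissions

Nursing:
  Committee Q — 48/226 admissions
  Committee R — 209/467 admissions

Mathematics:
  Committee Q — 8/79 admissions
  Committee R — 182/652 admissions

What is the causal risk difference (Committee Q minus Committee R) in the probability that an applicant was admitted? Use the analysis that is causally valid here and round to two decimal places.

Committee R is higher inside every department stratum but Committee Q is higher in aggregate. Whether to stratify depends on how department relates to the review committee.
Department differs across review committees for reasons unrelated to any effect of the review committee itself, and it separately predicts the outcome — a classic confounder. We must compare within department levels.
Adjusting over the population distribution of department: 0.229·(0.714−0.847) + 0.243·(0.420−0.608) + 0.257·(0.212−0.448) + 0.271·(0.101−0.279) = -0.185.

-0.18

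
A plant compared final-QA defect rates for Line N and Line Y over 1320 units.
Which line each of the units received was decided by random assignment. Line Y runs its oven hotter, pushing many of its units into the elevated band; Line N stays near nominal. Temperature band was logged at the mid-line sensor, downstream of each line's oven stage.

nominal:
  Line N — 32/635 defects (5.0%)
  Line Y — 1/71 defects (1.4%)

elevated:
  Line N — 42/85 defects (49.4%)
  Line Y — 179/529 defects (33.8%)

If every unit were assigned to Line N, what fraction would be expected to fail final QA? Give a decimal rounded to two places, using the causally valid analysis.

In-process temperature band is recorded after the line and is itself shifted by it — it sits on the causal path from line to outcome. Conditioning on a mediator would strip out part of the effect we want; the pooled comparison gives the total causal effect.
So P(outcome | do(Line N)) is just the pooled rate for Line N: 74/720 = 0.103.

0.10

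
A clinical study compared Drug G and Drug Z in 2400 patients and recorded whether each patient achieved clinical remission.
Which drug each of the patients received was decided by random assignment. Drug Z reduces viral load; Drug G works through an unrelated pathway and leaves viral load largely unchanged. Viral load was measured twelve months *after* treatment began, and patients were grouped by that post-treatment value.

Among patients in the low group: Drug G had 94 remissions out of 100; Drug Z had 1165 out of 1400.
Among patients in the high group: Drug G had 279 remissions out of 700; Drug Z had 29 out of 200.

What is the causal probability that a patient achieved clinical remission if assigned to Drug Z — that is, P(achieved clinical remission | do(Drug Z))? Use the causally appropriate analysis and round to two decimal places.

The distribution of viral load is itself part of what the drug does — it is an intermediate outcome. Holding it fixed would remove that part of the effect; the total effect is the pooled difference.
So P(outcome | do(Drug Z)) is just the pooled rate for Drug Z: 1194/1600 = 0.746.

0.75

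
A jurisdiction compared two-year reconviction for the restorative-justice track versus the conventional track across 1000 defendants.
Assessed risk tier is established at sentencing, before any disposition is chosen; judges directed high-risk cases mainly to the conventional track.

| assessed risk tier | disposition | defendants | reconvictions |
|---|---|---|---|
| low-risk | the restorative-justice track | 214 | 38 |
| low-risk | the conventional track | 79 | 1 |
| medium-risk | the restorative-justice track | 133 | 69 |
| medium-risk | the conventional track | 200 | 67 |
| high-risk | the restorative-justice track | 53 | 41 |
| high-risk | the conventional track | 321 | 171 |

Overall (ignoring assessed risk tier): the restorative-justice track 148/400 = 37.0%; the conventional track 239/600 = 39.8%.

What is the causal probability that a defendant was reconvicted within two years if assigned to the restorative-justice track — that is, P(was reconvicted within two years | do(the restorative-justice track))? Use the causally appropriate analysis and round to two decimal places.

0.51

Nothing the disposition does changes assessed risk tier; the imbalance is an allocation artefact. With assessed risk tier also predicting the outcome, the pooled figure is confounded, and the within-stratum comparison is the causal one.
Standardising the restorative-justice track to the population assessed risk tier mix: 0.293·38/214 + 0.333·69/133 + 0.374·41/53 = 0.514.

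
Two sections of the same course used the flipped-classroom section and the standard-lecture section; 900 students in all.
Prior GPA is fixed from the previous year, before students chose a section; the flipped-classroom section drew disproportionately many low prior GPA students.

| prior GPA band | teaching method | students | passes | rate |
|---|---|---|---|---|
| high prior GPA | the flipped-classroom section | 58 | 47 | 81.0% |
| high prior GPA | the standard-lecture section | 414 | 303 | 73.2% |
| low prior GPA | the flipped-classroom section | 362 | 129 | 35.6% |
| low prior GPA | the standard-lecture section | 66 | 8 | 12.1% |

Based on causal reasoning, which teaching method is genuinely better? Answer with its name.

Prior GPA band is set before the teaching method has any effect — it is not caused by the teaching method — and it independently drives the outcome. That makes it a confounder, so the causal comparison is within prior GPA band levels.
Within each level — high prior GPA: 81.0% vs 73.2%; low prior GPA: 35.6% vs 12.1% — the flipped-classroom section is higher every time.

the flipped-classroom section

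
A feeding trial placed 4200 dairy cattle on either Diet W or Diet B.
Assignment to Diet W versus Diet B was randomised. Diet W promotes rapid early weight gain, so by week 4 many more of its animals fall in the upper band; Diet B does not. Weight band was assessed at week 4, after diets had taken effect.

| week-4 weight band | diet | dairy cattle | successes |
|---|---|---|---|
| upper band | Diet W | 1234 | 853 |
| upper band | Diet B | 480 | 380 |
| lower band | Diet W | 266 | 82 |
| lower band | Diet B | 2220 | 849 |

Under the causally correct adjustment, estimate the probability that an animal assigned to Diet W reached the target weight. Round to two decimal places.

Diet B is higher inside every week-4 weight band stratum but Diet W is higher in aggregate. Whether to stratify depends on how week-4 weight band relates to the diet.
Week-4 weight band is recorded after the diet and is itself shifted by it — it sits on the causal path from diet to outcome. Conditioning on a mediator would strip out part of the effect we want; the pooled comparison gives the total causal effect.
So P(outcome | do(Diet W)) is just the pooled rate for Diet W: 935/1500 = 0.623.

0.62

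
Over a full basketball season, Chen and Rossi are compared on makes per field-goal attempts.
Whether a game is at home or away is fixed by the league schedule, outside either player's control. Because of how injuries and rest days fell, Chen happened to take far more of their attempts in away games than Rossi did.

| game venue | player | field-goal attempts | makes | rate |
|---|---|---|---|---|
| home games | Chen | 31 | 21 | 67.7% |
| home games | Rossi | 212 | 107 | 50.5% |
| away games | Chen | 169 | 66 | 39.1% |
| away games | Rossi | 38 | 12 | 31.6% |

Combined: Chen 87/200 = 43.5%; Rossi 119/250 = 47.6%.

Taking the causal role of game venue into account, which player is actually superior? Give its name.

Chen

The stratified and pooled comparisons disagree (Chen wins within each game venue; Rossi wins overall), so the answer turns on the causal role of game venue.
Game venue is set before the player has any effect — it is not caused by the player — and it independently drives the outcome. That makes it a confounder, so the causal comparison is within game venue levels.
Within each level — home games: 67.7% vs 50.5%; away games: 39.1% vs 31.6% — Chen is higher every time.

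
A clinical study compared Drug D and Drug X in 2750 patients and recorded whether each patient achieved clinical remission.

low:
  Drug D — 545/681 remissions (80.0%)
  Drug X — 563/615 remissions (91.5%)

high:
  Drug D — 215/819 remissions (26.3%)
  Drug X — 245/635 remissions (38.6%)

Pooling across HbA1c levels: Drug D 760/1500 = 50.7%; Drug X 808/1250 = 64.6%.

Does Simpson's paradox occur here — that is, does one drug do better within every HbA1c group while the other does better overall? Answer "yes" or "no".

no

Within each HbA1c level (low 80.0% vs 91.5%; high 26.3% vs 38.6%), Drug X has the higher rate every time. Pooled: 50.7% vs 64.6% — Drug X has the higher rate overall. They agree.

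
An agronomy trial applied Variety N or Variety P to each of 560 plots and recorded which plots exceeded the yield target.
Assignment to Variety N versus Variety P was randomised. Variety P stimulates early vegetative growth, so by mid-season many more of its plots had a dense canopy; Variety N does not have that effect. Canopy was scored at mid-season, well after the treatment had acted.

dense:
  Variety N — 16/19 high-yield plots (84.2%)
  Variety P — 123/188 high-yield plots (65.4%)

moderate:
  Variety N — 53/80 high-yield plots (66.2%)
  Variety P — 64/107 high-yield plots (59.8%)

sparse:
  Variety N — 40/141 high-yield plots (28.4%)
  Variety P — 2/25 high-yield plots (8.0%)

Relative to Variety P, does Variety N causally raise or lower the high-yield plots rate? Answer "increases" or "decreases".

decreases

The stratified and pooled comparisons disagree (Variety N wins within each mid-season canopy; Variety P wins overall), so the answer turns on the causal role of mid-season canopy.
Mid-season canopy lies on the pathway variety → mid-season canopy → outcome, so adjusting for it blocks the indirect effect. For the total causal effect of variety, use the unadjusted pooled rates.
Pooled: Variety N 45.4% vs Variety P 59.1%; Variety P is higher overall.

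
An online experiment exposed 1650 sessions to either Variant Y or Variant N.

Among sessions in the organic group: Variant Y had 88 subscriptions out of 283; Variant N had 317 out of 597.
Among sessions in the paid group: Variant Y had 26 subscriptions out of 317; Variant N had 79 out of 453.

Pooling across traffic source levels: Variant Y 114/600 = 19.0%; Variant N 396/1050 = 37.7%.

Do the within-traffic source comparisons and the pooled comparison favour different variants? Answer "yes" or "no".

no

Within each traffic source level (organic 31.1% vs 53.1%; paid 8.2% vs 17.4%), Variant N has the higher rate every time. Pooled: 19.0% vs 37.7% — Variant N has the higher rate overall. They agree.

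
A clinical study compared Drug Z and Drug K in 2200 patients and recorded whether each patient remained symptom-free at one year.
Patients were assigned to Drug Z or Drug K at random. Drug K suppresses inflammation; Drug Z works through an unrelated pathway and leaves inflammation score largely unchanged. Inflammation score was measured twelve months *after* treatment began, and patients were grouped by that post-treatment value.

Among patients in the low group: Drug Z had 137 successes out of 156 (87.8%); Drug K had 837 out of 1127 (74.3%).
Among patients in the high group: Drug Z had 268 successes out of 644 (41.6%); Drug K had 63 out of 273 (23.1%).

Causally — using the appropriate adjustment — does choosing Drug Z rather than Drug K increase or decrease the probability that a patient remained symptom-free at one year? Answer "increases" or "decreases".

decreases

The inflammation score-specific comparison favours Drug Z throughout, but the pooled figures favour Drug K. The question is whether to condition on inflammation score.
Stratifying would compare drugs among patients the drugs themselves sorted into inflammation score groups — a form of selection on an intermediate. The unconditioned pooled rates give the total causal effect.
Pooled: Drug Z 50.6% vs Drug K 64.3%; Drug K is higher overall.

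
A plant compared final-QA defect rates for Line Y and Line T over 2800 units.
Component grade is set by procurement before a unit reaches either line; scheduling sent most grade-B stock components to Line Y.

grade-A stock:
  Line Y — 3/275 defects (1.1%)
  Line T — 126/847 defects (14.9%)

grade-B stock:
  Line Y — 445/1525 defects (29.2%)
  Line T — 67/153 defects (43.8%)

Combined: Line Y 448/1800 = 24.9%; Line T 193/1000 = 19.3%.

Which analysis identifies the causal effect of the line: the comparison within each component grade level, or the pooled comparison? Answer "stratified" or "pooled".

The component grade-specific comparison favours Line Y throughout, but the pooled figures favour Line T. The question is whether to condition on component grade.
Since component grade is a pre-existing factor (not a product of the line) and it affects the outcome on its own, it is a confounder. The stratified rates, not the pooled rate, identify the causal effect.
Within each level — grade-A stock: 1.1% vs 14.9%; grade-B stock: 29.2% vs 43.8% — Line Y is lower every time.

stratified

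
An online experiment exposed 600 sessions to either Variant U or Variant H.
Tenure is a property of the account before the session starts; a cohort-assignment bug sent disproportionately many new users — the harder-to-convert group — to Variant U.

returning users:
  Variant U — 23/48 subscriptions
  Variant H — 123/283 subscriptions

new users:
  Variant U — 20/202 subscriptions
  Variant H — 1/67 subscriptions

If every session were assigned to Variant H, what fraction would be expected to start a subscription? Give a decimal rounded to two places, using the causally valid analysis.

Within every user tenure level Variant U has the higher rate, yet pooled Variant H does — Simpson's reversal.
The imbalance in user tenure arose from how sessions were allocated, not from anything the variant did; and user tenure independently affects the outcome. The pooled gap is confounded — condition on user tenure.
Standardising Variant H to the population user tenure mix: 0.552·123/283 + 0.448·1/67 = 0.246.

0.25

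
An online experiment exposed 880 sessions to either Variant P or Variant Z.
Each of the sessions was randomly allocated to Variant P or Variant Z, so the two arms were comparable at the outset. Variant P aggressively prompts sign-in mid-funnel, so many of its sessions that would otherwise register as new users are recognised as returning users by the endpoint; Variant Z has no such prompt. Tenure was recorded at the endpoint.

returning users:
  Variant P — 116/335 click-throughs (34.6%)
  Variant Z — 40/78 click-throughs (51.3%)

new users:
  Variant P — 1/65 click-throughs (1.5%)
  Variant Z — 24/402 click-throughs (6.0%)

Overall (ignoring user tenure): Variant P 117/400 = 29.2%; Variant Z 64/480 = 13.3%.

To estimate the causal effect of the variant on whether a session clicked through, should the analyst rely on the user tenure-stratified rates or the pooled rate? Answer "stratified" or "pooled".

User tenure here is a post-treatment variable shaped by the variant; conditioning on it would introduce bias rather than remove it. The overall comparison is the causal one.
Pooled: Variant P 29.2% vs Variant Z 13.3%; Variant P is higher overall.

pooled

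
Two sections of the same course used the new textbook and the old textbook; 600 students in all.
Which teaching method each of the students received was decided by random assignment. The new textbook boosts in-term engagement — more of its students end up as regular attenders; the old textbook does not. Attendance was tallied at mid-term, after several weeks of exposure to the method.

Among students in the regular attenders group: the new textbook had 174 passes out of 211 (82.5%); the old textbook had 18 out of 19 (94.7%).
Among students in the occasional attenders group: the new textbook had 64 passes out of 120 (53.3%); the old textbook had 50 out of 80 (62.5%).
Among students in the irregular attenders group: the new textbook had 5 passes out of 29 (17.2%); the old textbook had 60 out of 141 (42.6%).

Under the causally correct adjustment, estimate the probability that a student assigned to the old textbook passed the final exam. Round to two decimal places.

The stratified and pooled comparisons disagree (the old textbook wins within each mid-term attendance; the new textbook wins overall), so the answer turns on the causal role of mid-term attendance.
Mid-term attendance lies on the pathway teaching method → mid-term attendance → outcome, so adjusting for it blocks the indirect effect. For the total causal effect of teaching method, use the unadjusted pooled rates.
So P(outcome | do(the old textbook)) is just the pooled rate for the old textbook: 128/240 = 0.533.

0.53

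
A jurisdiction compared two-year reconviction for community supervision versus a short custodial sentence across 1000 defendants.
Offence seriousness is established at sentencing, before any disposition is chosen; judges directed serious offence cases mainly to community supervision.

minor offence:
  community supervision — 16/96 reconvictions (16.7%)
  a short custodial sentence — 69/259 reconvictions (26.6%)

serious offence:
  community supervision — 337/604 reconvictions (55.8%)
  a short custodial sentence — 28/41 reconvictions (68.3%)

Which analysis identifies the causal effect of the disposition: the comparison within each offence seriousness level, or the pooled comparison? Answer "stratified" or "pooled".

stratified

Since offence seriousness is a pre-existing factor (not a product of the disposition) and it affects the outcome on its own, it is a confounder. The stratified rates, not the pooled rate, identify the causal effect.
Within each level — minor offence: 16.7% vs 26.6%; serious offence: 55.8% vs 68.3% — community supervision is lower every time.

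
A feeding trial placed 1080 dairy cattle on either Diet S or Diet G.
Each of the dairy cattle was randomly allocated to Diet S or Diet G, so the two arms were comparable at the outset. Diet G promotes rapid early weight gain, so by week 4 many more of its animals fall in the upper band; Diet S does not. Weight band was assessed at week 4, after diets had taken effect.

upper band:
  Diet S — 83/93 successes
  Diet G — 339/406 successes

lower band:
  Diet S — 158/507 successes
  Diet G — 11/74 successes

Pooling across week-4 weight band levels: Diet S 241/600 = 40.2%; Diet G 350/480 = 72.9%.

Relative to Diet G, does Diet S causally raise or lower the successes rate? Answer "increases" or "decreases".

Week-4 weight band is downstream of the diet. One should not condition on a consequence of treatment, so the overall rates are the right comparison.
Pooled: Diet S 40.2% vs Diet G 72.9%; Diet G is higher overall.

decreases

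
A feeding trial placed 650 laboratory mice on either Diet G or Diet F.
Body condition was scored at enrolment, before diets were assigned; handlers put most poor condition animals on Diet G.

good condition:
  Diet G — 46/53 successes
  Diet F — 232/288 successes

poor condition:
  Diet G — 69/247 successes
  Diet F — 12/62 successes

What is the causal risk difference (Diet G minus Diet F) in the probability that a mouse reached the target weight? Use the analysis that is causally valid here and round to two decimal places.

Starting body condition differs across diets for reasons unrelated to any effect of the diet itself, and it separately predicts the outcome — a classic confounder. We must compare within starting body condition levels.
Adjusting over the population distribution of starting body condition: 0.525·(0.868−0.806) + 0.475·(0.279−0.194) = +0.074.

+0.07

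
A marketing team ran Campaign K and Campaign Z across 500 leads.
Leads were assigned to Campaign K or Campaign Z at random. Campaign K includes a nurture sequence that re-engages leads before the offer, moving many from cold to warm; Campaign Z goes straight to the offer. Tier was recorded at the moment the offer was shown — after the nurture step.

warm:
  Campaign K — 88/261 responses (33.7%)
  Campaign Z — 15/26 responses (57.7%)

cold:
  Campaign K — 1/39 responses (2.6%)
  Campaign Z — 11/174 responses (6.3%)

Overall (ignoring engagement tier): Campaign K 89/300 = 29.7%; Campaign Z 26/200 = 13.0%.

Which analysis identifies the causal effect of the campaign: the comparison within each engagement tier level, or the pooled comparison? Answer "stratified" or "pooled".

pooled

The engagement tier-specific comparison favours Campaign Z throughout, but the pooled figures favour Campaign K. The question is whether to condition on engagement tier.
Engagement tier is downstream of the campaign. One should not condition on a consequence of treatment, so the overall rates are the right comparison.
Pooled: Campaign K 29.7% vs Campaign Z 13.0%; Campaign K is higher overall.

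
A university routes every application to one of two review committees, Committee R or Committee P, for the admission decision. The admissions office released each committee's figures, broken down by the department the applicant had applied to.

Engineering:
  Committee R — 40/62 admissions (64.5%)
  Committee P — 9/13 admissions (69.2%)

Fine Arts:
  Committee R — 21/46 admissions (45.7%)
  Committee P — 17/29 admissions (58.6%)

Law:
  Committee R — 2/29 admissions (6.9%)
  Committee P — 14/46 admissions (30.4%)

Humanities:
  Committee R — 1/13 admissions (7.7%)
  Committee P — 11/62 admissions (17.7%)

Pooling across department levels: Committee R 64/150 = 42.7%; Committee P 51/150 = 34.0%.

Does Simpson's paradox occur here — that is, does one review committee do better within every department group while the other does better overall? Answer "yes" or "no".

yes

Within each department level (Engineering 64.5% vs 69.2%; Fine Arts 45.7% vs 58.6%; Law 6.9% vs 30.4%; Humanities 7.7% vs 17.7%), Committee P has the higher rate every time. Pooled: 42.7% vs 34.0% — Committee R has the higher rate overall. The two comparisons disagree.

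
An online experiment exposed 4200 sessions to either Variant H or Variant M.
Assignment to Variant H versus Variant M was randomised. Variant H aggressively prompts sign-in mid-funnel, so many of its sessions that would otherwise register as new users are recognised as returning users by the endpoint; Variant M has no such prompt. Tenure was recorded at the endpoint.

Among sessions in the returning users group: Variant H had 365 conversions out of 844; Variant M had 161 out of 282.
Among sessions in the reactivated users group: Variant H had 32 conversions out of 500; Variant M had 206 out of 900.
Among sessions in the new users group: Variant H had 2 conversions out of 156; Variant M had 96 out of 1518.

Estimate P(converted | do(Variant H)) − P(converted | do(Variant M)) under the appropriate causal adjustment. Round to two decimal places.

+0.09

User tenure is recorded after the variant and is itself shifted by it — it sits on the causal path from variant to outcome. Conditioning on a mediator would strip out part of the effect we want; the pooled comparison gives the total causal effect.
The causal difference is the pooled difference: 0.266 − 0.171 = +0.095.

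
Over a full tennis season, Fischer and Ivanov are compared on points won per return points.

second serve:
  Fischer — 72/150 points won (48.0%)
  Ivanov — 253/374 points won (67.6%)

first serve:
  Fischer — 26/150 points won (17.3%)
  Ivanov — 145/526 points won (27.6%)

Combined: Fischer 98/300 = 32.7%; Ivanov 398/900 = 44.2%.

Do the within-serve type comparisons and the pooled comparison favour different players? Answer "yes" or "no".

Within each serve type level (second serve 48.0% vs 67.6%; first serve 17.3% vs 27.6%), Ivanov has the higher rate every time. Pooled: 32.7% vs 44.2% — Ivanov has the higher rate overall. They agree.

no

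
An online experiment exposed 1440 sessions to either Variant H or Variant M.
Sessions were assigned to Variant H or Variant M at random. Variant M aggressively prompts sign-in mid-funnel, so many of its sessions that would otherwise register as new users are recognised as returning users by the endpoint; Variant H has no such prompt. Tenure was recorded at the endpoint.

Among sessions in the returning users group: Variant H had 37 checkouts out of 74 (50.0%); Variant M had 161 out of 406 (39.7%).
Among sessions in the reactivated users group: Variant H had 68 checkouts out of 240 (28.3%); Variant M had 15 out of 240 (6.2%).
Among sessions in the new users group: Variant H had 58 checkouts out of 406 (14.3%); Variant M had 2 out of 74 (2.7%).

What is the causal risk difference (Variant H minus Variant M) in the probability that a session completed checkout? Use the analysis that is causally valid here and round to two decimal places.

-0.02

The stratified and pooled comparisons disagree (Variant H wins within each user tenure; Variant M wins overall), so the answer turns on the causal role of user tenure.
User tenure here is a post-treatment variable shaped by the variant; conditioning on it would introduce bias rather than remove it. The overall comparison is the causal one.
The causal difference is the pooled difference: 0.226 − 0.247 = -0.021.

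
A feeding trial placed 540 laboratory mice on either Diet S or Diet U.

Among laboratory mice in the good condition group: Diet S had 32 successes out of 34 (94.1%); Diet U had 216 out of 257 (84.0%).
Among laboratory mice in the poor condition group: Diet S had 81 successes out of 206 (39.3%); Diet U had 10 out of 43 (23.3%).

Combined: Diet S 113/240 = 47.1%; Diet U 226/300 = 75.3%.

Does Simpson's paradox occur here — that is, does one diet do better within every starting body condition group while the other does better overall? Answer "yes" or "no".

yes

Within each starting body condition level (good condition 94.1% vs 84.0%; poor condition 39.3% vs 23.3%), Diet S has the higher rate every time. Pooled: 47.1% vs 75.3% — Diet U has the higher rate overall. The two comparisons disagree.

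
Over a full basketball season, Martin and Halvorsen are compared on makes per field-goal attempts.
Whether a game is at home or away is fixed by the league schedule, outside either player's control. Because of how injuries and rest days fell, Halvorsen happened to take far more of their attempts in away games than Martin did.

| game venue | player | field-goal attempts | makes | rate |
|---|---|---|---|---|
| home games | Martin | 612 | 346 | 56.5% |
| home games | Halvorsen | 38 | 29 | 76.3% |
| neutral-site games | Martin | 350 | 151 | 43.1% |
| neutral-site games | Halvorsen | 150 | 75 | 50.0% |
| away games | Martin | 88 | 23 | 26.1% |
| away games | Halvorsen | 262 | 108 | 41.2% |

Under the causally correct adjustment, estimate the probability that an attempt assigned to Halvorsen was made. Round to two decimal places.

0.59

The stratified and pooled comparisons disagree (Halvorsen wins within each game venue; Martin wins overall), so the answer turns on the causal role of game venue.
Nothing the player does changes game venue; the imbalance is an allocation artefact. With game venue also predicting the outcome, the pooled figure is confounded, and the within-stratum comparison is the causal one.
Standardising Halvorsen to the population game venue mix: 0.433·29/38 + 0.333·75/150 + 0.233·108/262 = 0.594.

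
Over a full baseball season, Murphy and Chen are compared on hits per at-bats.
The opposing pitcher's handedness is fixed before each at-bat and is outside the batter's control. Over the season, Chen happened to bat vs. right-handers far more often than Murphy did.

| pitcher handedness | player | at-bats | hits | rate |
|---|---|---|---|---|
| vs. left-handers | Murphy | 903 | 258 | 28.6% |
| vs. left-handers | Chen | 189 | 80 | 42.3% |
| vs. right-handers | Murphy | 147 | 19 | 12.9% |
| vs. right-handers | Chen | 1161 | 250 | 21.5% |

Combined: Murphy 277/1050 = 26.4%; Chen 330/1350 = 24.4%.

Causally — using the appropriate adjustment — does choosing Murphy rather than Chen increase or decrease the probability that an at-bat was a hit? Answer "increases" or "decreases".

decreases

Since pitcher handedness is a pre-existing factor (not a product of the player) and it affects the outcome on its own, it is a confounder. The stratified rates, not the pooled rate, identify the causal effect.
Within each level — vs. left-handers: 28.6% vs 42.3%; vs. right-handers: 12.9% vs 21.5% — Chen is higher every time.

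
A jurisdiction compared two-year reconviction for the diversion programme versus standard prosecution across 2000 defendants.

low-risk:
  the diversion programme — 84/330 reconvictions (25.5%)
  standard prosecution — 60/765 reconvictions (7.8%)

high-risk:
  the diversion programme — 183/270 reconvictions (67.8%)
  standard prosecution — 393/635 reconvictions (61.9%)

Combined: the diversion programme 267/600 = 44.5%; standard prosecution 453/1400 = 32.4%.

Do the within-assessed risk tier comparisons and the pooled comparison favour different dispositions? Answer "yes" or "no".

Within each assessed risk tier level (low-risk 25.5% vs 7.8%; high-risk 67.8% vs 61.9%), standard prosecution has the lower rate every time. Pooled: 44.5% vs 32.4% — standard prosecution has the lower rate overall. They agree.

no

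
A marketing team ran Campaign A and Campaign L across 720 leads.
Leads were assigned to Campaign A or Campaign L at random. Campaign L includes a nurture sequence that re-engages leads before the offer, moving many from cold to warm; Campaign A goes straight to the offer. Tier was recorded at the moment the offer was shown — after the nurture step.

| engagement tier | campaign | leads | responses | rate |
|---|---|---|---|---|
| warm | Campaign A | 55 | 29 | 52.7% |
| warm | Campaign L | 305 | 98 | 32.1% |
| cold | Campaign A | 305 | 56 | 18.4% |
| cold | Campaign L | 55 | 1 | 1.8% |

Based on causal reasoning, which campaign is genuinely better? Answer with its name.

Within every engagement tier level Campaign A has the higher rate, yet pooled Campaign L does — Simpson's reversal.
Engagement tier is recorded after the campaign and is itself shifted by it — it sits on the causal path from campaign to outcome. Conditioning on a mediator would strip out part of the effect we want; the pooled comparison gives the total causal effect.
Pooled: Campaign A 23.6% vs Campaign L 27.5%; Campaign L is higher overall.

Campaign L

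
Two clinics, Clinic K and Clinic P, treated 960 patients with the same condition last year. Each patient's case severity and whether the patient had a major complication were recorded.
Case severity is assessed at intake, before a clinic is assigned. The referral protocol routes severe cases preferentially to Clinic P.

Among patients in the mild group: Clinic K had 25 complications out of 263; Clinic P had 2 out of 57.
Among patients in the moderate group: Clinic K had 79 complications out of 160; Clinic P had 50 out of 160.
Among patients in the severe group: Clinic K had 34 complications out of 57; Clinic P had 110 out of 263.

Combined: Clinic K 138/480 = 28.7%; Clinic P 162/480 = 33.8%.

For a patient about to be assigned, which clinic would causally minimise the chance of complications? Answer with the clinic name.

Clinic P

The stratified and pooled comparisons disagree (Clinic P wins within each case severity; Clinic K wins overall), so the answer turns on the causal role of case severity.
Here case severity is a common cause — it drives both which clinic a case falls under and the outcome. The crude comparison mixes populations; the stratum-specific rates are the causally relevant ones.
Within each level — mild: 9.5% vs 3.5%; moderate: 49.4% vs 31.2%; severe: 59.6% vs 41.8% — Clinic P is lower every time.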